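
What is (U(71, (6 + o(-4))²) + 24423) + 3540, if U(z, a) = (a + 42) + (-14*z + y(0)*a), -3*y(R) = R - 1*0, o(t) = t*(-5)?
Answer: 27687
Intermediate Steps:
o(t) = -5*t
y(R) = -R/3 (y(R) = -(R - 1*0)/3 = -(R + 0)/3 = -R/3)
U(z, a) = 42 + a - 14*z (U(z, a) = (a + 42) + (-14*z + (-⅓*0)*a) = (42 + a) + (-14*z + 0*a) = (42 + a) + (-14*z + 0) = (42 + a) - 14*z = 42 + a - 14*z)
(U(71, (6 + o(-4))²) + 24423) + 3540 = ((42 + (6 - 5*(-4))² - 14*71) + 24423) + 3540 = ((42 + (6 + 20)² - 994) + 24423) + 3540 = ((42 + 26² - 994) + 24423) + 3540 = ((42 + 676 - 994) + 24423) + 3540 = (-276 + 24423) + 3540 = 24147 + 3540 = 27687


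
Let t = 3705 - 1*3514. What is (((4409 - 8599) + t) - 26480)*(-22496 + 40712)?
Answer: -555205464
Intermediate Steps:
t = 191 (t = 3705 - 3514 = 191)
(((4409 - 8599) + t) - 26480)*(-22496 + 40712) = (((4409 - 8599) + 191) - 26480)*(-22496 + 40712) = ((-4190 + 191) - 26480)*18216 = (-3999 - 26480)*18216 = -30479*18216 = -555205464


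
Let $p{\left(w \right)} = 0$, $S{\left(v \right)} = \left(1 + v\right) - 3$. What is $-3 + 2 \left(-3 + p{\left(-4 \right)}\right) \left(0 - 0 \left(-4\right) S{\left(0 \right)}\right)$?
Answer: $-3$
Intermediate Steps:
$S{\left(v \right)} = -2 + v$
$-3 + 2 \left(-3 + p{\left(-4 \right)}\right) \left(0 - 0 \left(-4\right) S{\left(0 \right)}\right) = -3 + 2 \left(-3 + 0\right) \left(0 - 0 \left(-4\right) \left(-2 + 0\right)\right) = -3 + 2 \left(-3\right) \left(0 - 0 \left(-2\right)\right) = -3 - 6 \left(0 - 0\right) = -3 - 6 \left(0 + 0\right) = -3 - 0 = -3 + 0 = -3$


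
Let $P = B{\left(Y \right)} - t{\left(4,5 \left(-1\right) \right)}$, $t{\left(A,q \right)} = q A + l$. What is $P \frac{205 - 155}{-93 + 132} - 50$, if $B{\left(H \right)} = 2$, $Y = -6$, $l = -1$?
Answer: $- \frac{800}{39} \approx -20.513$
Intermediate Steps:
$t{\left(A,q \right)} = -1 + A q$ ($t{\left(A,q \right)} = q A - 1 = A q - 1 = -1 + A q$)
$P = 23$ ($P = 2 - \left(-1 + 4 \cdot 5 \left(-1\right)\right) = 2 - \left(-1 + 4 \left(-5\right)\right) = 2 - \left(-1 - 20\right) = 2 - -21 = 2 + 21 = 23$)
$P \frac{205 - 155}{-93 + 132} - 50 = 23 \frac{205 - 155}{-93 + 132} - 50 = 23 \cdot \frac{50}{39} - 50 = \frac{1150}{39} - 50 = - \frac{800}{39}$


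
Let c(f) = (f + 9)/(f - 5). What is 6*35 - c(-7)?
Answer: 1261/6 ≈ 210.17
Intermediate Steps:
c(f) = (9 + f)/(-5 + f)
6*35 - c(-7) = 6*35 - (9 - 7)/(-5 - 7) = 210 - 2/(-12) = 210 - (-1)*2/12 = 210 - 1*(-⅙) = 210 + ⅙ = 1261/6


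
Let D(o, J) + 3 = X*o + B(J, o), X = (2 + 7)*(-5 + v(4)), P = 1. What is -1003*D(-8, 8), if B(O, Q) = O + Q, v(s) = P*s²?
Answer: 797385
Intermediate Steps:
v(s) = s² (v(s) = 1*s² = s²)
X = 99 (X = (2 + 7)*(-5 + 4²) = 9*(-5 + 16) = 9*11 = 99)
D(o, J) = -3 + J + 100*o (D(o, J) = -3 + (99*o + (J + o)) = -3 + (J + 100*o) = -3 + J + 100*o)
-1003*D(-8, 8) = -1003*(-3 + 8 + 100*(-8)) = -1003*(-3 + 8 - 800) = -1003*(-795) = 797385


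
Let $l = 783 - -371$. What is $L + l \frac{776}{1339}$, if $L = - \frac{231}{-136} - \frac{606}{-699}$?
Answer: $\frac{28485584757}{42430232} \approx 671.35$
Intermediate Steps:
$L = \frac{81295}{31688}$ ($L = \left(-231\right) \left(- \frac{1}{136}\right) - - \frac{202}{233} = \frac{231}{136} + \frac{202}{233} = \frac{81295}{31688} \approx 2.5655$)
$l = 1154$ ($l = 783 + 371 = 1154$)
$L + l \frac{776}{1339} = \frac{81295}{31688} + 1154 \cdot \frac{776}{1339} = \frac{81295}{31688} + \frac{895504}{1339} = \frac{28485584757}{42430232}$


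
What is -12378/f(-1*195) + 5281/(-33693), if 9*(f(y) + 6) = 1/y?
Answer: 731870565059/354820983 ≈ 2062.6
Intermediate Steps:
f(y) = -6 + 1/(9*y)
-12378/f(-1*195) + 5281/(-33693) = -12378/(-6 + 1/(9*((-1*195)))) + 5281/(-33693) = -12378/(-6 + (⅑)/(-195)) + 5281*(-1/33693) = -12378/(-6 + (⅑)*(-1/195)) - 5281/33693 = -12378/(-6 - 1/1755) - 5281/33693 = -12378/(-10531/1755) - 5281/33693 = -12378*(-1755/10531) - 5281/33693 = 21723390/10531 - 5281/33693 = 731870565059/354820983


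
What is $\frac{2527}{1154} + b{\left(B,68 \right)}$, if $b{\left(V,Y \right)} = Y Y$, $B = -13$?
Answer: $\frac{5338623}{1154} \approx 4626.2$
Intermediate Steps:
$b{\left(V,Y \right)} = Y^{2}$
$\frac{2527}{1154} + b{\left(B,68 \right)} = \frac{2527}{1154} + 68^{2} = 2527 \cdot \frac{1}{1154} + 4624 = \frac{2527}{1154} + 4624 = \frac{5338623}{1154}$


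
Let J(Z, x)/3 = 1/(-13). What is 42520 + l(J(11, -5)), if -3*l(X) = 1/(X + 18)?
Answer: 29466347/693 ≈ 42520.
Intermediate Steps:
J(Z, x) = -3/13 (J(Z, x) = 3/(-13) = 3*(-1/13) = -3/13)
l(X) = -1/(3*(18 + X)) (l(X) = -1/(3*(X + 18)) = -1/(3*(18 + X)))
42520 + l(J(11, -5)) = 42520 - 1/(54 + 3*(-3/13)) = 42520 - 1/(54 - 9/13) = 42520 - 1/693/13 = 42520 - 1*13/693 = 42520 - 13/693 = 29466347/693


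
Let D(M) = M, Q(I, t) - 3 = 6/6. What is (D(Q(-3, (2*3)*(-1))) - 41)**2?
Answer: 1369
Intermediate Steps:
Q(I, t) = 4 (Q(I, t) = 3 + 6/6 = 3 + 6*(1/6) = 3 + 1 = 4)
(D(Q(-3, (2*3)*(-1))) - 41)**2 = (4 - 41)**2 = (-37)**2 = 1369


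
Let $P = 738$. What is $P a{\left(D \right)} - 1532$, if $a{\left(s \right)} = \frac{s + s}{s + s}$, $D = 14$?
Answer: $-794$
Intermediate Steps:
$a{\left(s \right)} = 1$ ($a{\left(s \right)} = \frac{2 s}{2 s} = 2 s \frac{1}{2 s} = 1$)
$P a{\left(D \right)} - 1532 = 738 \cdot 1 - 1532 = 738 - 1532 = -794$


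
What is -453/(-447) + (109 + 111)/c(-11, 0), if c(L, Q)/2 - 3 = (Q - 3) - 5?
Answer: -3127/149 ≈ -20.987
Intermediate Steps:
c(L, Q) = -10 + 2*Q (c(L, Q) = 6 + 2*((Q - 3) - 5) = 6 + 2*((-3 + Q) - 5) = 6 + 2*(-8 + Q) = 6 + (-16 + 2*Q) = -10 + 2*Q)
-453/(-447) + (109 + 111)/c(-11, 0) = -453/(-447) + (109 + 111)/(-10 + 2*0) = -453*(-1/447) + 220/(-10 + 0) = 151/149 + 220/(-10) = 151/149 + 220*(-⅒) = 151/149 - 22 = -3127/149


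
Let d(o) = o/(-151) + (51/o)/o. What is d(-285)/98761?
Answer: 7718942/403767065325 ≈ 1.9117e-5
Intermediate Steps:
d(o) = 51/o² - o/151 (d(o) = o*(-1/151) + 51/o² = -o/151 + 51/o² = 51/o² - o/151)
d(-285)/98761 = (51/(-285)² - 1/151*(-285))/98761 = (51*(1/81225) + 285/151)*(1/98761) = (17/27075 + 285/151)*(1/98761) = (7718942/4088325)*(1/98761) = 7718942/403767065325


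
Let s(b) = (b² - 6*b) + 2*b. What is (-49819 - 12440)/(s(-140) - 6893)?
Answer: -62259/13267 ≈ -4.6928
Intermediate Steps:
s(b) = b² - 4*b
(-49819 - 12440)/(s(-140) - 6893) = (-49819 - 12440)/(-140*(-4 - 140) - 6893) = -62259/(-140*(-144) - 6893) = -62259/(20160 - 6893) = -62259/13267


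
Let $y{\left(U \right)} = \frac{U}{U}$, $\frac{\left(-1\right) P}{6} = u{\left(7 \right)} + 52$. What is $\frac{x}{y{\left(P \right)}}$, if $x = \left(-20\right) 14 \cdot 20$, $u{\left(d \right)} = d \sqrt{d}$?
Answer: $-5600$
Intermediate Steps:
$u{\left(d \right)} = d^{\frac{3}{2}}$
$x = -5600$ ($x = \left(-280\right) 20 = -5600$)
$P = -312 - 42 \sqrt{7}$ ($P = - 6 \left(7^{\frac{3}{2}} + 52\right) = - 6 \left(7 \sqrt{7} + 52\right) = - 6 \left(52 + 7 \sqrt{7}\right) = -312 - 42 \sqrt{7} \approx -423.12$)
$y{\left(U \right)} = 1$
$\frac{x}{y{\left(P \right)}} = - \frac{5600}{1} = \left(-5600\right) 1 = -5600$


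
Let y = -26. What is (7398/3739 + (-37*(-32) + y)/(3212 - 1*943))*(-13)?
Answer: -274505712/8483791 ≈ -32.357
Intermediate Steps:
(7398/3739 + (-37*(-32) + y)/(3212 - 1*943))*(-13) = (7398/3739 + (-37*(-32) - 26)/(3212 - 1*943))*(-13) = (7398*(1/3739) + (1184 - 26)/(3212 - 943))*(-13) = (7398/3739 + 1158/2269)*(-13) = (21115824/8483791)*(-13) = -274505712/8483791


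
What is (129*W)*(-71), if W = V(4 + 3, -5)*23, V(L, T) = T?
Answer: 1053285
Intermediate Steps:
W = -115 (W = -5*23 = -115)
(129*W)*(-71) = (129*(-115))*(-71) = -14835*(-71) = 1053285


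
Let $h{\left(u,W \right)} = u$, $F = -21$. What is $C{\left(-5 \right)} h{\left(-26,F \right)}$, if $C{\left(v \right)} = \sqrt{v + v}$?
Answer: $- 26 i \sqrt{10} \approx - 82.219 i$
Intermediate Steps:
$C{\left(v \right)} = \sqrt{2} \sqrt{v}$ ($C{\left(v \right)} = \sqrt{2 v} = \sqrt{2} \sqrt{v}$)
$C{\left(-5 \right)} h{\left(-26,F \right)} = \sqrt{2} \sqrt{-5} \left(-26\right) = \sqrt{2} i \sqrt{5} \left(-26\right) = i \sqrt{10} \left(-26\right) = - 26 i \sqrt{10}$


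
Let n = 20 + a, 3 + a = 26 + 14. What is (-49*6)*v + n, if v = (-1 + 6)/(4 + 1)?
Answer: -237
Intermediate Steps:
a = 37 (a = -3 + (26 + 14) = -3 + 40 = 37)
v = 1 (v = 5/5 = (1/5)*5 = 1)
n = 57 (n = 20 + 37 = 57)
(-49*6)*v + n = -49*6*1 + 57 = -294*1 + 57 = -294 + 57 = -237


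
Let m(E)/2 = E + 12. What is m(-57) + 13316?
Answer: 13226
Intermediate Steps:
m(E) = 24 + 2*E (m(E) = 2*(E + 12) = 2*(12 + E) = 24 + 2*E)
m(-57) + 13316 = (24 + 2*(-57)) + 13316 = (24 - 114) + 13316 = -90 + 13316 = 13226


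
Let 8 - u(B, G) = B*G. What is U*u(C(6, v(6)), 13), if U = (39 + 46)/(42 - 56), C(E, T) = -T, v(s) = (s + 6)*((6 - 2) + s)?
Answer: -9520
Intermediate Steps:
v(s) = (4 + s)*(6 + s) (v(s) = (6 + s)*(4 + s) = (4 + s)*(6 + s))
u(B, G) = 8 - B*G
U = -85/14 (U = 85/(-14) = 85*(-1/14) = -85/14 ≈ -6.0714)
U*u(C(6, v(6)), 13) = -85*(8 - 1*(-(24 + 6**2 + 10*6))*13)/14 = -85*(8 - 1*(-(24 + 36 + 60))*13)/14 = -85*(8 - 1*(-1*120)*13)/14 = -85*(8 - 1*(-120)*13)/14 = -85*(8 + 1560)/14 = -85/14*1568 = -9520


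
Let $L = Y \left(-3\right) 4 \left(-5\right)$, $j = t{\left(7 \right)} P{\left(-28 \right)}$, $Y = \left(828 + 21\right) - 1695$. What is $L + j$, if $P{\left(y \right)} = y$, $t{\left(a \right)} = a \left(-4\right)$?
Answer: $-49976$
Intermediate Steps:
$t{\left(a \right)} = - 4 a$
$Y = -846$ ($Y = 849 - 1695 = -846$)
$j = 784$ ($j = \left(-4\right) 7 \left(-28\right) = \left(-28\right) \left(-28\right) = 784$)
$L = -50760$ ($L = - 846 \left(-3\right) 4 \left(-5\right) = - 846 \left(\left(-12\right) \left(-5\right)\right) = \left(-846\right) 60 = -50760$)
$L + j = -50760 + 784 = -49976$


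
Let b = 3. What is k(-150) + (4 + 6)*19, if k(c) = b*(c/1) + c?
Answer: -410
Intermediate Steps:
k(c) = 4*c (k(c) = 3*(c/1) + c = 3*(c*1) + c = 3*c + c = 4*c)
k(-150) + (4 + 6)*19 = 4*(-150) + (4 + 6)*19 = -600 + 10*19 = -600 + 190 = -410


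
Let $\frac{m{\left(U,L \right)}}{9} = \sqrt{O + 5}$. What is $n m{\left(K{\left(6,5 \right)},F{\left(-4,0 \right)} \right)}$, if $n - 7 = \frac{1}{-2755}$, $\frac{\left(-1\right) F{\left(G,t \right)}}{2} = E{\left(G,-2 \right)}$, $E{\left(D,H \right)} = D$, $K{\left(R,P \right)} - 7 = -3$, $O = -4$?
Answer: $\frac{173556}{2755} \approx 62.997$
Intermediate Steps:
$K{\left(R,P \right)} = 4$ ($K{\left(R,P \right)} = 7 - 3 = 4$)
$F{\left(G,t \right)} = - 2 G$
$n = \frac{19284}{2755}$ ($n = 7 + \frac{1}{-2755} = 7 - \frac{1}{2755} = \frac{19284}{2755} \approx 6.9996$)
$m{\left(U,L \right)} = 9$ ($m{\left(U,L \right)} = 9 \sqrt{-4 + 5} = 9 \sqrt{1} = 9 \cdot 1 = 9$)
$n m{\left(K{\left(6,5 \right)},F{\left(-4,0 \right)} \right)} = \frac{19284}{2755} \cdot 9 = \frac{173556}{2755}$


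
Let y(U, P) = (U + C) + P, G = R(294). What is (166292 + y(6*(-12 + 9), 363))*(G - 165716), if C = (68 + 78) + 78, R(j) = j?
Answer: -27602480342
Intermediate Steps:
G = 294
C = 224 (C = 146 + 78 = 224)
y(U, P) = 224 + P + U (y(U, P) = (U + 224) + P = (224 + U) + P = 224 + P + U)
(166292 + y(6*(-12 + 9), 363))*(G - 165716) = (166292 + (224 + 363 + 6*(-12 + 9)))*(294 - 165716) = (166292 + (224 + 363 + 6*(-3)))*(-165422) = (166292 + (224 + 363 - 18))*(-165422) = (166292 + 569)*(-165422) = 166861*(-165422) = -27602480342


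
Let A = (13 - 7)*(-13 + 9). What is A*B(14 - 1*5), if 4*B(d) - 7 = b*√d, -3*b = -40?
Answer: -282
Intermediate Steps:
b = 40/3 (b = -⅓*(-40) = 40/3 ≈ 13.333)
B(d) = 7/4 + 10*√d/3 (B(d) = 7/4 + (40*√d/3)/4 = 7/4 + 10*√d/3)
A = -24 (A = 6*(-4) = -24)
A*B(14 - 1*5) = -24*(7/4 + 10*√(14 - 1*5)/3) = -24*(7/4 + 10*√(14 - 5)/3) = -24*(7/4 + 10*√9/3) = -24*(7/4 + (10/3)*3) = -24*(7/4 + 10) = -24*47/4 = -282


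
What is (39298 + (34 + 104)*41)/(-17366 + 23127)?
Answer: 44956/5761 ≈ 7.8035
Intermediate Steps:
(39298 + (34 + 104)*41)/(-17366 + 23127) = (39298 + 138*41)/5761 = (39298 + 5658)*(1/5761) = 44956*(1/5761) = 44956/5761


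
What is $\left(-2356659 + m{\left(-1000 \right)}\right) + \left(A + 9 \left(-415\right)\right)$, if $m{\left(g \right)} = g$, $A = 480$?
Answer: $-2360914$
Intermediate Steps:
$\left(-2356659 + m{\left(-1000 \right)}\right) + \left(A + 9 \left(-415\right)\right) = \left(-2356659 - 1000\right) + \left(480 + 9 \left(-415\right)\right) = -2357659 + \left(480 - 3735\right) = -2357659 - 3255 = -2360914$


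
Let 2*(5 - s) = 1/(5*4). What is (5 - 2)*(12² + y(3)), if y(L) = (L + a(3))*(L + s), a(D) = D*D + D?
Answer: 6327/8 ≈ 790.88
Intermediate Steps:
s = 199/40 (s = 5 - 1/(2*(5*4)) = 5 - ½/20 = 5 - ½*1/20 = 5 - 1/40 = 199/40 ≈ 4.9750)
a(D) = D + D² (a(D) = D² + D = D + D²)
y(L) = (12 + L)*(199/40 + L) (y(L) = (L + 3*(1 + 3))*(L + 199/40) = (L + 3*4)*(199/40 + L) = (L + 12)*(199/40 + L) = (12 + L)*(199/40 + L))
(5 - 2)*(12² + y(3)) = (5 - 2)*(12² + (597/10 + 3² + (679/40)*3)) = 3*(144 + (597/10 + 9 + 2037/40)) = 3*(144 + 957/8) = 3*(2109/8) = 6327/8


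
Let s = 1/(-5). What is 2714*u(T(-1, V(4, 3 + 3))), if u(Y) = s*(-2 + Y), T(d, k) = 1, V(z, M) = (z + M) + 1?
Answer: 2714/5 ≈ 542.80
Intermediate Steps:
s = -⅕ ≈ -0.20000
V(z, M) = 1 + M + z (V(z, M) = (M + z) + 1 = 1 + M + z)
u(Y) = ⅖ - Y/5 (u(Y) = -(-2 + Y)/5 = ⅖ - Y/5)
2714*u(T(-1, V(4, 3 + 3))) = 2714*(⅖ - ⅕*1) = 2714*(⅖ - ⅕) = 2714*(⅕) = 2714/5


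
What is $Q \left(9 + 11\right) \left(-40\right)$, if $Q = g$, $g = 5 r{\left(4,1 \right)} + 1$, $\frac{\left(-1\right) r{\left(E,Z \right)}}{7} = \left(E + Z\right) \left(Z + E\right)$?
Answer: $699200$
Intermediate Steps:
$r{\left(E,Z \right)} = - 7 \left(E + Z\right)^{2}$ ($r{\left(E,Z \right)} = - 7 \left(E + Z\right) \left(Z + E\right) = - 7 \left(E + Z\right) \left(E + Z\right) = - 7 \left(E + Z\right)^{2}$)
$g = -874$ ($g = 5 \left(- 7 \left(4 + 1\right)^{2}\right) + 1 = 5 \left(- 7 \cdot 5^{2}\right) + 1 = 5 \left(\left(-7\right) 25\right) + 1 = 5 \left(-175\right) + 1 = -875 + 1 = -874$)
$Q = -874$
$Q \left(9 + 11\right) \left(-40\right) = - 874 \left(9 + 11\right) \left(-40\right) = \left(-874\right) 20 \left(-40\right) = \left(-17480\right) \left(-40\right) = 699200$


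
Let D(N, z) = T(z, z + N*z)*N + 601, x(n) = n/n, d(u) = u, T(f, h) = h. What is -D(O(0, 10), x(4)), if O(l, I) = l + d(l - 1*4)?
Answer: -613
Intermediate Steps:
O(l, I) = -4 + 2*l (O(l, I) = l + (l - 1*4) = l + (l - 4) = l + (-4 + l) = -4 + 2*l)
x(n) = 1
D(N, z) = 601 + N*(z + N*z) (D(N, z) = (z + N*z)*N + 601 = N*(z + N*z) + 601 = 601 + N*(z + N*z))
-D(O(0, 10), x(4)) = -(601 + (-4 + 2*0)*1*(1 + (-4 + 2*0))) = -(601 + (-4 + 0)*1*(1 + (-4 + 0))) = -(601 - 4*1*(1 - 4)) = -(601 - 4*1*(-3)) = -(601 + 12) = -1*613 = -613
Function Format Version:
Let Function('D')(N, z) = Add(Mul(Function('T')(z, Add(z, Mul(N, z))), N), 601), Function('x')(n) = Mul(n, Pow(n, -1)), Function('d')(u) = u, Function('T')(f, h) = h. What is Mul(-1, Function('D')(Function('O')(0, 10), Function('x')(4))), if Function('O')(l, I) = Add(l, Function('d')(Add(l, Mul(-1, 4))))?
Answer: -613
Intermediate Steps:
Function('O')(l, I) = Add(-4, Mul(2, l)) (Function('O')(l, I) = Add(l, Add(l, Mul(-1, 4))) = Add(l, Add(l, -4)) = Add(l, Add(-4, l)) = Add(-4, Mul(2, l)))
Function('x')(n) = 1
Function('D')(N, z) = Add(601, Mul(N, Add(z, Mul(N, z)))) (Function('D')(N, z) = Add(Mul(Add(z, Mul(N, z)), N), 601) = Add(Mul(N, Add(z, Mul(N, z))), 601) = Add(601, Mul(N, Add(z, Mul(N, z)))))
Mul(-1, Function('D')(Function('O')(0, 10), Function('x')(4))) = Mul(-1, Add(601, Mul(Add(-4, Mul(2, 0)), 1, Add(1, Add(-4, Mul(2, 0)))))) = Mul(-1, Add(601, Mul(Add(-4, 0), 1, Add(1, Add(-4, 0))))) = Mul(-1, Add(601, Mul(-4, 1, Add(1, -4)))) = Mul(-1, Add(601, Mul(-4, 1, -3))) = Mul(-1, Add(601, 12)) = Mul(-1, 613) = -613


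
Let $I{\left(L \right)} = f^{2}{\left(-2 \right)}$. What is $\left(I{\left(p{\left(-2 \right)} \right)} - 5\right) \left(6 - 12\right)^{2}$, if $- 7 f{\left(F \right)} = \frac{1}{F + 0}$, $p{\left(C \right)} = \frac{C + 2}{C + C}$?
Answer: $- \frac{8811}{49} \approx -179.82$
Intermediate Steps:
$p{\left(C \right)} = \frac{2 + C}{2 C}$
$f{\left(F \right)} = - \frac{1}{7 F}$ ($f{\left(F \right)} = - \frac{1}{7 \left(F + 0\right)} = - \frac{1}{7 F}$)
$I{\left(L \right)} = \frac{1}{196}$ ($I{\left(L \right)} = \left(- \frac{1}{7 \left(-2\right)}\right)^{2} = \left(\left(- \frac{1}{7}\right) \left(- \frac{1}{2}\right)\right)^{2} = \left(\frac{1}{14}\right)^{2} = \frac{1}{196}$)
$\left(I{\left(p{\left(-2 \right)} \right)} - 5\right) \left(6 - 12\right)^{2} = \left(\frac{1}{196} - 5\right) \left(6 - 12\right)^{2} = \left(\frac{1}{196} - 5\right) \left(-6\right)^{2} = \left(- \frac{979}{196}\right) 36 = - \frac{8811}{49}$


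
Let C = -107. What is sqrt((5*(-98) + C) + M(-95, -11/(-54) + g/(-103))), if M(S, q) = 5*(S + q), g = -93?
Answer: I*sqrt(3665783802)/1854 ≈ 32.657*I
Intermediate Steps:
M(S, q) = 5*S + 5*q
sqrt((5*(-98) + C) + M(-95, -11/(-54) + g/(-103))) = sqrt((5*(-98) - 107) + (5*(-95) + 5*(-11/(-54) - 93/(-103)))) = sqrt((-490 - 107) + (-475 + 5*(-11*(-1/54) - 93*(-1/103)))) = sqrt(-597 + (-475 + 5*(11/54 + 93/103))) = sqrt(-597 + (-475 + 5*(6155/5562))) = sqrt(-597 + (-475 + 30775/5562)) = sqrt(-597 - 2611175/5562) = sqrt(-5931689/5562) = I*sqrt(3665783802)/1854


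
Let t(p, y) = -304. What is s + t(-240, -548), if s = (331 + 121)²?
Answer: 204000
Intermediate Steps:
s = 204304 (s = 452² = 204304)
s + t(-240, -548) = 204304 - 304 = 204000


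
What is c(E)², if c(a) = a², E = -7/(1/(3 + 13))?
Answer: 157351936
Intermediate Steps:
E = -112 (E = -7/(1/16) = -7/1/16 = -7*16 = -112)
c(E)² = ((-112)²)² = 12544² = 157351936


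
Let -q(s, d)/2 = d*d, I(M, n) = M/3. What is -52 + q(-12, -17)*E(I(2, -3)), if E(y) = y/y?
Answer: -630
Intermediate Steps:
I(M, n) = M/3 (I(M, n) = M*(⅓) = M/3)
q(s, d) = -2*d² (q(s, d) = -2*d*d = -2*d²)
E(y) = 1
-52 + q(-12, -17)*E(I(2, -3)) = -52 - 2*(-17)²*1 = -52 - 2*289*1 = -52 - 578*1 = -52 - 578 = -630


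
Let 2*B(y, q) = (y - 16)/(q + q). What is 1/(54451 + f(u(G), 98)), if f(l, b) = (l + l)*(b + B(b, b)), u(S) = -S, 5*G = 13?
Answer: 490/26430753 ≈ 1.8539e-5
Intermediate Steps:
G = 13/5 (G = (⅕)*13 = 13/5 ≈ 2.6000)
B(y, q) = (-16 + y)/(4*q) (B(y, q) = ((y - 16)/(q + q))/2 = ((-16 + y)/((2*q)))/2 = ((-16 + y)*(1/(2*q)))/2 = ((-16 + y)/(2*q))/2 = (-16 + y)/(4*q))
f(l, b) = 2*l*(b + (-16 + b)/(4*b)) (f(l, b) = (l + l)*(b + (-16 + b)/(4*b)) = (2*l)*(b + (-16 + b)/(4*b)) = 2*l*(b + (-16 + b)/(4*b)))
1/(54451 + f(u(G), 98)) = 1/(54451 + (½)*(-1*13/5)*(-16 + 98 + 4*98²)/98) = 1/(54451 + (½)*(-13/5)*(1/98)*(-16 + 98 + 4*9604)) = 1/(54451 + (½)*(-13/5)*(1/98)*(-16 + 98 + 38416)) = 1/(54451 + (½)*(-13/5)*(1/98)*38498) = 1/(54451 - 250237/490) = 1/(26430753/490) = 490/26430753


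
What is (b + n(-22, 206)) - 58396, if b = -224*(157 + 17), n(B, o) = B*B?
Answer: -96888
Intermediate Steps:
n(B, o) = B**2
b = -38976 (b = -224*174 = -38976)
(b + n(-22, 206)) - 58396 = (-38976 + (-22)**2) - 58396 = (-38976 + 484) - 58396 = -38492 - 58396 = -96888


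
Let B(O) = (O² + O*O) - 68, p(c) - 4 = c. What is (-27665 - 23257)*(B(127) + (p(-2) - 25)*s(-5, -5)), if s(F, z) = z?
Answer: -1645035210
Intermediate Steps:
p(c) = 4 + c
B(O) = -68 + 2*O² (B(O) = (O² + O²) - 68 = 2*O² - 68 = -68 + 2*O²)
(-27665 - 23257)*(B(127) + (p(-2) - 25)*s(-5, -5)) = (-27665 - 23257)*((-68 + 2*127²) + ((4 - 2) - 25)*(-5)) = -50922*((-68 + 2*16129) + (2 - 25)*(-5)) = -50922*((-68 + 32258) - 23*(-5)) = -50922*(32190 + 115) = -50922*32305 = -1645035210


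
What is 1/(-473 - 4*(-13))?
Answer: -1/421 ≈ -0.0023753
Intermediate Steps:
1/(-473 - 4*(-13)) = 1/(-473 + 52) = 1/(-421) = -1/421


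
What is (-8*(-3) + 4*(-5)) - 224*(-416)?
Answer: 93188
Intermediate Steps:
(-8*(-3) + 4*(-5)) - 224*(-416) = (24 - 20) + 93184 = 4 + 93184 = 93188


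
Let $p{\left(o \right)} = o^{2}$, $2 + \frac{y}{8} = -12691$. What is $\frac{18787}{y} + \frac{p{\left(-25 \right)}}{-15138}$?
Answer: $- \frac{57977101}{256195512} \approx -0.2263$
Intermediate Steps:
$y = -101544$ ($y = -16 + 8 \left(-12691\right) = -16 - 101528 = -101544$)
$\frac{18787}{y} + \frac{p{\left(-25 \right)}}{-15138} = \frac{18787}{-101544} + \frac{\left(-25\right)^{2}}{-15138} = 18787 \left(- \frac{1}{101544}\right) + 625 \left(- \frac{1}{15138}\right) = - \frac{18787}{101544} - \frac{625}{15138} = - \frac{57977101}{256195512}$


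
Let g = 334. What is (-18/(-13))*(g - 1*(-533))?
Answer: 15606/13 ≈ 1200.5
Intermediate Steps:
(-18/(-13))*(g - 1*(-533)) = (-18/(-13))*(334 - 1*(-533)) = (-18*(-1/13))*(334 + 533) = (18/13)*867 = 15606/13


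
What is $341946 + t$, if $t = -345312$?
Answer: $-3366$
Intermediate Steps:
$341946 + t = 341946 - 345312 = -3366$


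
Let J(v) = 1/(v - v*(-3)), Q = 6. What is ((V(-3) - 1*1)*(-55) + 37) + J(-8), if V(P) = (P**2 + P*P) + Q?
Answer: -39297/32 ≈ -1228.0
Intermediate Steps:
V(P) = 6 + 2*P**2 (V(P) = (P**2 + P*P) + 6 = (P**2 + P**2) + 6 = 2*P**2 + 6 = 6 + 2*P**2)
J(v) = 1/(4*v) (J(v) = 1/(v - (-3)*v) = 1/(v + 3*v) = 1/(4*v))
((V(-3) - 1*1)*(-55) + 37) + J(-8) = (((6 + 2*(-3)**2) - 1*1)*(-55) + 37) + (1/4)/(-8) = (((6 + 2*9) - 1)*(-55) + 37) + (1/4)*(-1/8) = (((6 + 18) - 1)*(-55) + 37) - 1/32 = ((24 - 1)*(-55) + 37) - 1/32 = (23*(-55) + 37) - 1/32 = (-1265 + 37) - 1/32 = -1228 - 1/32 = -39297/32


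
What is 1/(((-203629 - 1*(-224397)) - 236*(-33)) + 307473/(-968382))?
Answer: 322794/9217602973 ≈ 3.5019e-5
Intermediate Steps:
1/(((-203629 - 1*(-224397)) - 236*(-33)) + 307473/(-968382)) = 1/(((-203629 + 224397) + 7788) + 307473*(-1/968382)) = 1/((20768 + 7788) - 102491/322794) = 1/(28556 - 102491/322794) = 1/(9217602973/322794) = 322794/9217602973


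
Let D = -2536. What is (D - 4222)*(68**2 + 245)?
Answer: -32904702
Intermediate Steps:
(D - 4222)*(68**2 + 245) = (-2536 - 4222)*(68**2 + 245) = -6758*(4624 + 245) = -6758*4869 = -32904702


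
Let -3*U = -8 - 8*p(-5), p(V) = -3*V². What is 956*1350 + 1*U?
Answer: 3871208/3 ≈ 1.2904e+6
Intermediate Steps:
U = -592/3 (U = -(-8 - (-24)*(-5)²)/3 = -(-8 - (-24)*25)/3 = -(-8 - 8*(-75))/3 = -(-8 + 600)/3 = -⅓*592 = -592/3 ≈ -197.33)
956*1350 + 1*U = 956*1350 + 1*(-592/3) = 1290600 - 592/3 = 3871208/3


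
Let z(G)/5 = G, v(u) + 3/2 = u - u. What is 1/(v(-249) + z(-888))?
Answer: -2/8883 ≈ -0.00022515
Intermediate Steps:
v(u) = -3/2 (v(u) = -3/2 + (u - u) = -3/2 + 0 = -3/2)
z(G) = 5*G
1/(v(-249) + z(-888)) = 1/(-3/2 + 5*(-888)) = 1/(-3/2 - 4440) = 1/(-8883/2) = -2/8883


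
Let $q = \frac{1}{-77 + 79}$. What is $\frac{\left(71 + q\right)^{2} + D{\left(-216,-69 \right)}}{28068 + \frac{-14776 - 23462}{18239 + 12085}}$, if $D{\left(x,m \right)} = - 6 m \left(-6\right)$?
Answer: $\frac{26566351}{283698598} \approx 0.093643$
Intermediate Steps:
$q = \frac{1}{2} \approx 0.5$
$D{\left(x,m \right)} = 36 m$
$\frac{\left(71 + q\right)^{2} + D{\left(-216,-69 \right)}}{28068 + \frac{-14776 - 23462}{18239 + 12085}} = \frac{\left(71 + \frac{1}{2}\right)^{2} + 36 \left(-69\right)}{28068 + \frac{-14776 - 23462}{18239 + 12085}} = \frac{\left(\frac{143}{2}\right)^{2} - 2484}{28068 - \frac{38238}{30324}} = \frac{\frac{20449}{4} - 2484}{28068 - \frac{6373}{5054}} = \frac{10513}{4 \left(28068 - \frac{6373}{5054}\right)} = \frac{10513}{4 \cdot \frac{141849299}{5054}} = \frac{10513}{4} \cdot \frac{5054}{141849299} = \frac{26566351}{283698598}$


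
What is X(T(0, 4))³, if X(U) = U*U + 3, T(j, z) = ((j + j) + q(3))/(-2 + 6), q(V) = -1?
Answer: 117649/4096 ≈ 28.723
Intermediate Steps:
T(j, z) = -¼ + j/2 (T(j, z) = ((j + j) - 1)/(-2 + 6) = (2*j - 1)/4 = (-1 + 2*j)*(¼) = -¼ + j/2)
X(U) = 3 + U² (X(U) = U² + 3 = 3 + U²)
X(T(0, 4))³ = (3 + (-¼ + (½)*0)²)³ = (3 + (-¼ + 0)²)³ = (3 + (-¼)²)³ = (3 + 1/16)³ = (49/16)³ = 117649/4096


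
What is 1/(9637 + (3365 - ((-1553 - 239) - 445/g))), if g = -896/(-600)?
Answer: 112/1690303 ≈ 6.6260e-5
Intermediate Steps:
g = 112/75 (g = -896*(-1/600) = 112/75 ≈ 1.4933)
1/(9637 + (3365 - ((-1553 - 239) - 445/g))) = 1/(9637 + (3365 - ((-1553 - 239) - 445/112/75))) = 1/(9637 + (3365 - (-1792 - 445*75/112))) = 1/(9637 + (3365 - (-1792 - 33375/112))) = 1/(9637 + (3365 - 1*(-234079/112))) = 1/(9637 + (3365 + 234079/112)) = 1/(9637 + 610959/112) = 1/(1690303/112) = 112/1690303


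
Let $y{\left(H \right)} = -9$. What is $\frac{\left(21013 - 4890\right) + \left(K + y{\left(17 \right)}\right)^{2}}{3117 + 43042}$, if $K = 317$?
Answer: $\frac{110987}{46159} \approx 2.4044$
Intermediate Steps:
$\frac{\left(21013 - 4890\right) + \left(K + y{\left(17 \right)}\right)^{2}}{3117 + 43042} = \frac{\left(21013 - 4890\right) + \left(317 - 9\right)^{2}}{3117 + 43042} = \frac{16123 + 308^{2}}{46159} = \left(16123 + 94864\right) \frac{1}{46159} = 110987 \cdot \frac{1}{46159} = \frac{110987}{46159}$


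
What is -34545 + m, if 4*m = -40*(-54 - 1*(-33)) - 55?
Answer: -137395/4 ≈ -34349.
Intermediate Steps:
m = 785/4 (m = (-40*(-54 - 1*(-33)) - 55)/4 = (-40*(-54 + 33) - 55)/4 = (-40*(-21) - 55)/4 = (840 - 55)/4 = (¼)*785 = 785/4 ≈ 196.25)
-34545 + m = -34545 + 785/4 = -137395/4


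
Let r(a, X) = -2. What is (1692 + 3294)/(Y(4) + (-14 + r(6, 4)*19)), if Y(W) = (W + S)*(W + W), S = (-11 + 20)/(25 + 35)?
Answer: -12465/47 ≈ -265.21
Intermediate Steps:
S = 3/20 (S = 9/60 = 9*(1/60) = 3/20 ≈ 0.15000)
Y(W) = 2*W*(3/20 + W) (Y(W) = (W + 3/20)*(W + W) = (3/20 + W)*(2*W) = 2*W*(3/20 + W))
(1692 + 3294)/(Y(4) + (-14 + r(6, 4)*19)) = (1692 + 3294)/((⅒)*4*(3 + 20*4) + (-14 - 2*19)) = 4986/((⅒)*4*(3 + 80) + (-14 - 38)) = 4986/((⅒)*4*83 - 52) = 4986/(166/5 - 52) = 4986/(-94/5) = 4986*(-5/94) = -12465/47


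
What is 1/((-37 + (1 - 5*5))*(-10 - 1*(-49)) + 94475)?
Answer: 1/92096 ≈ 1.0858e-5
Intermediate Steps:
1/((-37 + (1 - 5*5))*(-10 - 1*(-49)) + 94475) = 1/((-37 + (1 - 25))*(-10 + 49) + 94475) = 1/((-37 - 24)*39 + 94475) = 1/(-61*39 + 94475) = 1/(-2379 + 94475) = 1/92096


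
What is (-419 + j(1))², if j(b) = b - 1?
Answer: 175561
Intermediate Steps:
j(b) = -1 + b
(-419 + j(1))² = (-419 + (-1 + 1))² = (-419 + 0)² = (-419)² = 175561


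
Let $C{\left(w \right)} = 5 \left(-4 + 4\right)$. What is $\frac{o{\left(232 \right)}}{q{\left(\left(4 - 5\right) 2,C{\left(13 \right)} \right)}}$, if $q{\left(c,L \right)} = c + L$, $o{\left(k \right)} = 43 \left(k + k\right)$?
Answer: $-9976$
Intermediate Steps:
$C{\left(w \right)} = 0$ ($C{\left(w \right)} = 5 \cdot 0 = 0$)
$o{\left(k \right)} = 86 k$ ($o{\left(k \right)} = 43 \cdot 2 k = 86 k$)
$q{\left(c,L \right)} = L + c$
$\frac{o{\left(232 \right)}}{q{\left(\left(4 - 5\right) 2,C{\left(13 \right)} \right)}} = \frac{86 \cdot 232}{0 + \left(4 - 5\right) 2} = \frac{19952}{0 - 2} = \frac{19952}{-2} = 19952 \left(- \frac{1}{2}\right) = -9976$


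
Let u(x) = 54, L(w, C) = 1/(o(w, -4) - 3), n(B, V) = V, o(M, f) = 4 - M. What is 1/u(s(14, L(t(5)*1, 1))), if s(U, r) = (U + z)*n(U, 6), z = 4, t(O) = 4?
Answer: 1/54 ≈ 0.018519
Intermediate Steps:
L(w, C) = 1/(1 - w) (L(w, C) = 1/((4 - w) - 3) = 1/(1 - w))
s(U, r) = 24 + 6*U (s(U, r) = (U + 4)*6 = (4 + U)*6 = 24 + 6*U)
1/u(s(14, L(t(5)*1, 1))) = 1/54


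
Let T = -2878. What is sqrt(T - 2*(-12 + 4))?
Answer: 3*I*sqrt(318) ≈ 53.498*I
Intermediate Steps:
sqrt(T - 2*(-12 + 4)) = sqrt(-2878 - 2*(-12 + 4)) = sqrt(-2878 - 2*(-8)) = sqrt(-2878 + 16) = sqrt(-2862) = 3*I*sqrt(318)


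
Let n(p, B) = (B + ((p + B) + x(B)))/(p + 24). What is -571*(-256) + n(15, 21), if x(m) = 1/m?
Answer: 119719342/819 ≈ 1.4618e+5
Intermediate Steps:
n(p, B) = (p + 1/B + 2*B)/(24 + p) (n(p, B) = (B + ((p + B) + 1/B))/(p + 24) = (B + ((B + p) + 1/B))/(24 + p) = (B + (B + p + 1/B))/(24 + p) = (p + 1/B + 2*B)/(24 + p))
-571*(-256) + n(15, 21) = -571*(-256) + (1 + 21*(15 + 2*21))/(21*(24 + 15)) = 146176 + (1/21)*(1 + 21*(15 + 42))/39 = 146176 + (1/21)*(1/39)*(1 + 21*57) = 146176 + (1/21)*(1/39)*(1 + 1197) = 146176 + (1/21)*(1/39)*1198 = 146176 + 1198/819 = 119719342/819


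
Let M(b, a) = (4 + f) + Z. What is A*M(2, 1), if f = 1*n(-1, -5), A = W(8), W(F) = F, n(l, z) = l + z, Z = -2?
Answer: -32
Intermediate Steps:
A = 8
f = -6 (f = 1*(-1 - 5) = 1*(-6) = -6)
M(b, a) = -4 (M(b, a) = (4 - 6) - 2 = -2 - 2 = -4)
A*M(2, 1) = 8*(-4) = -32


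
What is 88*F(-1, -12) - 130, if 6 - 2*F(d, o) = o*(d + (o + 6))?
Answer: -3562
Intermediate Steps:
F(d, o) = 3 - o*(6 + d + o)/2 (F(d, o) = 3 - o*(d + (o + 6))/2 = 3 - o*(d + (6 + o))/2 = 3 - o*(6 + d + o)/2)
88*F(-1, -12) - 130 = 88*(3 - 3*(-12) - ½*(-12)² - ½*(-1)*(-12)) - 130 = 88*(3 + 36 - ½*144 - 6) - 130 = 88*(3 + 36 - 72 - 6) - 130 = 88*(-39) - 130 = -3432 - 130 = -3562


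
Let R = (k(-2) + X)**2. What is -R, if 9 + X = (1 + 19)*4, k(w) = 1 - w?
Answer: -5476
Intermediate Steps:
X = 71 (X = -9 + (1 + 19)*4 = -9 + 20*4 = -9 + 80 = 71)
R = 5476 (R = ((1 - 1*(-2)) + 71)**2 = ((1 + 2) + 71)**2 = (3 + 71)**2 = 74**2 = 5476)
-R = -1*5476 = -5476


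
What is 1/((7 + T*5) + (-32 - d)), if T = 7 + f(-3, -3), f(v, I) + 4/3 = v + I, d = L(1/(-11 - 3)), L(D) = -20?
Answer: -3/20 ≈ -0.15000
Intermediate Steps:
d = -20
f(v, I) = -4/3 + I + v (f(v, I) = -4/3 + (v + I) = -4/3 + (I + v) = -4/3 + I + v)
T = -⅓ (T = 7 + (-4/3 - 3 - 3) = 7 - 22/3 = -⅓ ≈ -0.33333)
1/((7 + T*5) + (-32 - d)) = 1/((7 - ⅓*5) + (-32 - 1*(-20))) = 1/((7 - 5/3) + (-32 + 20)) = 1/(16/3 - 12) = 1/(-20/3) = -3/20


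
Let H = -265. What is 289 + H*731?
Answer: -193426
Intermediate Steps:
289 + H*731 = 289 - 265*731 = 289 - 193715 = -193426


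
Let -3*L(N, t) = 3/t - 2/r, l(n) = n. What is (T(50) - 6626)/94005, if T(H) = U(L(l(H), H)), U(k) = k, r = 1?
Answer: -993803/14100750 ≈ -0.070479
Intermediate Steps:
L(N, t) = ⅔ - 1/t (L(N, t) = -(3/t - 2/1)/3 = -(3/t - 2*1)/3 = -(3/t - 2)/3 = -(-2 + 3/t)/3 = ⅔ - 1/t)
T(H) = ⅔ - 1/H
(T(50) - 6626)/94005 = ((⅔ - 1/50) - 6626)/94005 = ((⅔ - 1*1/50) - 6626)*(1/94005) = ((⅔ - 1/50) - 6626)*(1/94005) = (97/150 - 6626)*(1/94005) = -993803/150*1/94005 = -993803/14100750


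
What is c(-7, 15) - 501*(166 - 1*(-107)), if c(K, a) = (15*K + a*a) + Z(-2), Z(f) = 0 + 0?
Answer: -136653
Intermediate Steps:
Z(f) = 0
c(K, a) = a² + 15*K (c(K, a) = (15*K + a*a) + 0 = (15*K + a²) + 0 = (a² + 15*K) + 0 = a² + 15*K)
c(-7, 15) - 501*(166 - 1*(-107)) = (15² + 15*(-7)) - 501*(166 - 1*(-107)) = (225 - 105) - 501*(166 + 107) = 120 - 501*273 = 120 - 136773 = -136653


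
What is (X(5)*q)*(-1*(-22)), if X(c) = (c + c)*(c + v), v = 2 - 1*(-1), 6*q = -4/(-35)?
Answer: 704/21 ≈ 33.524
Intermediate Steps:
q = 2/105 (q = (-4/(-35))/6 = (-4*(-1/35))/6 = (1/6)*(4/35) = 2/105 ≈ 0.019048)
v = 3 (v = 2 + 1 = 3)
X(c) = 2*c*(3 + c) (X(c) = (c + c)*(c + 3) = (2*c)*(3 + c) = 2*c*(3 + c))
(X(5)*q)*(-1*(-22)) = ((2*5*(3 + 5))*(2/105))*(-1*(-22)) = ((2*5*8)*(2/105))*22 = (80*(2/105))*22 = (32/21)*22 = 704/21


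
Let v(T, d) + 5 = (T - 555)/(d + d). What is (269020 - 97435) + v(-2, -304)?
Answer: 104321197/608 ≈ 1.7158e+5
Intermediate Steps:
v(T, d) = -5 + (-555 + T)/(2*d) (v(T, d) = -5 + (T - 555)/(d + d) = -5 + (-555 + T)/((2*d)) = -5 + (-555 + T)*(1/(2*d)) = -5 + (-555 + T)/(2*d))
(269020 - 97435) + v(-2, -304) = (269020 - 97435) + (½)*(-555 - 2 - 10*(-304))/(-304) = 171585 + (½)*(-1/304)*(-555 - 2 + 3040) = 171585 + (½)*(-1/304)*2483 = 171585 - 2483/608 = 104321197/608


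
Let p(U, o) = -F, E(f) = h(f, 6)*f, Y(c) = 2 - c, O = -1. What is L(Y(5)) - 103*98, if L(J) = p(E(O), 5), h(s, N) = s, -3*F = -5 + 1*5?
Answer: -10094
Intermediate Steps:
F = 0 (F = -(-5 + 1*5)/3 = -(-5 + 5)/3 = -1/3*0 = 0)
E(f) = f**2 (E(f) = f*f = f**2)
p(U, o) = 0 (p(U, o) = -1*0 = 0)
L(J) = 0
L(Y(5)) - 103*98 = 0 - 103*98 = 0 - 10094 = -10094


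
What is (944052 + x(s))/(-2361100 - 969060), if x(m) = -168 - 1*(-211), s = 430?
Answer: -188819/666032 ≈ -0.28350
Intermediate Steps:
x(m) = 43 (x(m) = -168 + 211 = 43)
(944052 + x(s))/(-2361100 - 969060) = (944052 + 43)/(-2361100 - 969060) = 944095/(-3330160) = 944095*(-1/3330160) = -188819/666032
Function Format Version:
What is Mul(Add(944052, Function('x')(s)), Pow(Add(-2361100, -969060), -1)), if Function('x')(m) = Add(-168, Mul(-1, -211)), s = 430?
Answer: Rational(-188819, 666032) ≈ -0.28350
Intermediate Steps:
Function('x')(m) = 43 (Function('x')(m) = Add(-168, 211) = 43)
Mul(Add(944052, Function('x')(s)), Pow(Add(-2361100, -969060), -1)) = Mul(Add(944052, 43), Pow(Add(-2361100, -969060), -1)) = Mul(944095, Pow(-3330160, -1)) = Mul(944095, Rational(-1, 3330160)) = Rational(-188819, 666032)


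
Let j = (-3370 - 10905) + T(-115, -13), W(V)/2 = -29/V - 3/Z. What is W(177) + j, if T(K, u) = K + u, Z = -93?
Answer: -79030705/5487 ≈ -14403.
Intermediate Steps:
W(V) = 2/31 - 58/V (W(V) = 2*(-29/V - 3/(-93)) = 2*(-29/V - 3*(-1/93)) = 2*(-29/V + 1/31) = 2*(1/31 - 29/V) = 2/31 - 58/V)
j = -14403 (j = (-3370 - 10905) + (-115 - 13) = -14275 - 128 = -14403)
W(177) + j = (2/31 - 58/177) - 14403 = -1444/5487 - 14403 = -79030705/5487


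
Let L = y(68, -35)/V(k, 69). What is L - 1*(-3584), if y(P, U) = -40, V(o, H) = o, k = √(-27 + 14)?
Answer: 3584 + 40*I*√13/13 ≈ 3584.0 + 11.094*I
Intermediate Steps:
k = I*√13 (k = √(-13) = I*√13 ≈ 3.6056*I)
L = 40*I*√13/13 (L = -40*(-I*√13/13) = -(-40)*I*√13/13 = 40*I*√13/13 ≈ 11.094*I)
L - 1*(-3584) = 40*I*√13/13 - 1*(-3584) = 40*I*√13/13 + 3584 = 3584 + 40*I*√13/13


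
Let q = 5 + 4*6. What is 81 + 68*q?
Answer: 2053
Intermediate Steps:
q = 29 (q = 5 + 24 = 29)
81 + 68*q = 81 + 68*29 = 81 + 1972 = 2053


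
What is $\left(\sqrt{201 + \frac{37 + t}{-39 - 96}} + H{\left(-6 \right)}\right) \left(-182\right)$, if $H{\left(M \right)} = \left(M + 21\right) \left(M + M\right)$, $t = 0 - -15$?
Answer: $32760 - \frac{182 \sqrt{406245}}{45} \approx 30182.0$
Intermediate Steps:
$t = 15$ ($t = 0 + 15 = 15$)
$H{\left(M \right)} = 2 M \left(21 + M\right)$ ($H{\left(M \right)} = \left(21 + M\right) 2 M = 2 M \left(21 + M\right)$)
$\left(\sqrt{201 + \frac{37 + t}{-39 - 96}} + H{\left(-6 \right)}\right) \left(-182\right) = \left(\sqrt{201 + \frac{37 + 15}{-39 - 96}} + 2 \left(-6\right) \left(21 - 6\right)\right) \left(-182\right) = \left(\sqrt{201 + \frac{52}{-135}} + 2 \left(-6\right) 15\right) \left(-182\right) = \left(\sqrt{201 + 52 \left(- \frac{1}{135}\right)} - 180\right) \left(-182\right) = \left(\sqrt{201 - \frac{52}{135}} - 180\right) \left(-182\right) = \left(\sqrt{\frac{27083}{135}} - 180\right) \left(-182\right) = \left(\frac{\sqrt{406245}}{45} - 180\right) \left(-182\right) = \left(-180 + \frac{\sqrt{406245}}{45}\right) \left(-182\right) = 32760 - \frac{182 \sqrt{406245}}{45}$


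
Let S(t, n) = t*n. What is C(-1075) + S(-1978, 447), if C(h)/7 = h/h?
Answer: -884159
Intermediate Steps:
C(h) = 7 (C(h) = 7*(h/h) = 7*1 = 7)
S(t, n) = n*t
C(-1075) + S(-1978, 447) = 7 + 447*(-1978) = 7 - 884166 = -884159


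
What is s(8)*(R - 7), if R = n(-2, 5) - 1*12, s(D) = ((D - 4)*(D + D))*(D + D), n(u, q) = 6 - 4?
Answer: -17408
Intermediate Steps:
n(u, q) = 2
s(D) = 4*D**2*(-4 + D) (s(D) = ((-4 + D)*(2*D))*(2*D) = (2*D*(-4 + D))*(2*D) = 4*D**2*(-4 + D))
R = -10 (R = 2 - 1*12 = 2 - 12 = -10)
s(8)*(R - 7) = (4*8**2*(-4 + 8))*(-10 - 7) = (4*64*4)*(-17) = 1024*(-17) = -17408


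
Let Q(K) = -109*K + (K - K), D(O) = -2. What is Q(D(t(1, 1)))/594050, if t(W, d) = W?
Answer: 1/2725 ≈ 0.00036697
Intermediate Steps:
Q(K) = -109*K (Q(K) = -109*K + 0 = -109*K)
Q(D(t(1, 1)))/594050 = -109*(-2)/594050 = 218*(1/594050) = 1/2725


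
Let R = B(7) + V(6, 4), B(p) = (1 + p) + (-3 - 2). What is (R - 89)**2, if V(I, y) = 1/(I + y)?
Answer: 737881/100 ≈ 7378.8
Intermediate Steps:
B(p) = -4 + p (B(p) = (1 + p) - 5 = -4 + p)
R = 31/10 (R = (-4 + 7) + 1/(6 + 4) = 3 + 1/10 = 31/10 ≈ 3.1000)
(R - 89)**2 = (31/10 - 89)**2 = (-859/10)**2 = 737881/100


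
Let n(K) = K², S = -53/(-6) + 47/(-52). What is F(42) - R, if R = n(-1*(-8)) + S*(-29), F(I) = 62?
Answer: 35561/156 ≈ 227.96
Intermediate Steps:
S = 1237/156 (S = -53*(-⅙) + 47*(-1/52) = 53/6 - 47/52 = 1237/156 ≈ 7.9295)
R = -25889/156 (R = (-1*(-8))² + (1237/156)*(-29) = 8² - 35873/156 = 64 - 35873/156 = -25889/156 ≈ -165.96)
F(42) - R = 62 - 1*(-25889/156) = 62 + 25889/156 = 35561/156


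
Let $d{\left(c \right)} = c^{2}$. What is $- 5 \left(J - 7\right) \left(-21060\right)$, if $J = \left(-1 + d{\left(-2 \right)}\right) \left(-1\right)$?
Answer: $-1053000$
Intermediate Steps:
$J = -3$ ($J = \left(-1 + \left(-2\right)^{2}\right) \left(-1\right) = \left(-1 + 4\right) \left(-1\right) = 3 \left(-1\right) = -3$)
$- 5 \left(J - 7\right) \left(-21060\right) = - 5 \left(-3 - 7\right) \left(-21060\right) = \left(-5\right) \left(-10\right) \left(-21060\right) = 50 \left(-21060\right) = -1053000$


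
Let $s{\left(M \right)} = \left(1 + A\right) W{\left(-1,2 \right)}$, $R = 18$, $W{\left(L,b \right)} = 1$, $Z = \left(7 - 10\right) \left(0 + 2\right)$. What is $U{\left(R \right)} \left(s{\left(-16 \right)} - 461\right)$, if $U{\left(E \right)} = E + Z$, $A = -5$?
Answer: $-5580$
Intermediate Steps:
$Z = -6$ ($Z = \left(-3\right) 2 = -6$)
$U{\left(E \right)} = -6 + E$ ($U{\left(E \right)} = E - 6 = -6 + E$)
$s{\left(M \right)} = -4$ ($s{\left(M \right)} = \left(1 - 5\right) 1 = \left(-4\right) 1 = -4$)
$U{\left(R \right)} \left(s{\left(-16 \right)} - 461\right) = \left(-6 + 18\right) \left(-4 - 461\right) = 12 \left(-465\right) = -5580$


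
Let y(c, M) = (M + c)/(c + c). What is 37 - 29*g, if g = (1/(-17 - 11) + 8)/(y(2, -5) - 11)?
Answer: 18640/329 ≈ 56.657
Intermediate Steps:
y(c, M) = (M + c)/(2*c) (y(c, M) = (M + c)/((2*c)) = (M + c)*(1/(2*c)) = (M + c)/(2*c))
g = -223/329 (g = (1/(-17 - 11) + 8)/((1/2)*(-5 + 2)/2 - 11) = (1/(-28) + 8)/((1/2)*(1/2)*(-3) - 11) = (-1/28 + 8)/(-3/4 - 11) = 223/(28*(-47/4)) = (223/28)*(-4/47) = -223/329 ≈ -0.67781)
37 - 29*g = 37 - 29*(-223/329) = 37 + 6467/329 = 18640/329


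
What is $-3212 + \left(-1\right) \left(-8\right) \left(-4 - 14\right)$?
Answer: $-3356$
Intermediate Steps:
$-3212 + \left(-1\right) \left(-8\right) \left(-4 - 14\right) = -3212 + 8 \left(-18\right) = -3212 - 144 = -3356$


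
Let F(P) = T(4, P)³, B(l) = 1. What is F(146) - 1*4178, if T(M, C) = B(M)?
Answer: -4177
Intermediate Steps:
T(M, C) = 1
F(P) = 1 (F(P) = 1³ = 1)
F(146) - 1*4178 = 1 - 1*4178 = 1 - 4178 = -4177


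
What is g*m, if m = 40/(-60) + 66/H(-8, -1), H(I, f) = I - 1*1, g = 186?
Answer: -1488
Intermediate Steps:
H(I, f) = -1 + I (H(I, f) = I - 1 = -1 + I)
m = -8 (m = 40/(-60) + 66/(-1 - 8) = 40*(-1/60) + 66/(-9) = -⅔ + 66*(-⅑) = -⅔ - 22/3 = -8)
g*m = 186*(-8) = -1488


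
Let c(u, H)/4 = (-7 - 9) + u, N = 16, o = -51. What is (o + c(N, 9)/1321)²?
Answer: 2601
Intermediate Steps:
c(u, H) = -64 + 4*u (c(u, H) = 4*((-7 - 9) + u) = 4*(-16 + u) = -64 + 4*u)
(o + c(N, 9)/1321)² = (-51 + (-64 + 4*16)/1321)² = (-51 + (-64 + 64)*(1/1321))² = (-51 + 0*(1/1321))² = (-51 + 0)² = (-51)² = 2601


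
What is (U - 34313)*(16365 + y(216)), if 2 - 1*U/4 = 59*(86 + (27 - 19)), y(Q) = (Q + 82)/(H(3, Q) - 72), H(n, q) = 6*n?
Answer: -24951530234/27 ≈ -9.2413e+8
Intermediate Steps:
y(Q) = -41/27 - Q/54 (y(Q) = (Q + 82)/(6*3 - 72) = (82 + Q)/(18 - 72) = (82 + Q)/(-54) = (82 + Q)*(-1/54) = -41/27 - Q/54)
U = -22176 (U = 8 - 236*(86 + (27 - 19)) = 8 - 236*(86 + 8) = 8 - 236*94 = 8 - 4*5546 = 8 - 22184 = -22176)
(U - 34313)*(16365 + y(216)) = (-22176 - 34313)*(16365 + (-41/27 - 1/54*216)) = -56489*(16365 + (-41/27 - 4)) = -56489*(16365 - 149/27) = -56489*441706/27 = -24951530234/27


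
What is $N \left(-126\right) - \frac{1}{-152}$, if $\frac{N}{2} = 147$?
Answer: $- \frac{5630687}{152} \approx -37044.0$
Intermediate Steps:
$N = 294$ ($N = 2 \cdot 147 = 294$)
$N \left(-126\right) - \frac{1}{-152} = 294 \left(-126\right) - \frac{1}{-152} = -37044 - - \frac{1}{152} = -37044 + \frac{1}{152} = - \frac{5630687}{152}$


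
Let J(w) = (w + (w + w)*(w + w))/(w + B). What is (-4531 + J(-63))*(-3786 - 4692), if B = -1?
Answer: 1296273483/32 ≈ 4.0509e+7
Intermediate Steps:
J(w) = (w + 4*w**2)/(-1 + w) (J(w) = (w + (w + w)*(w + w))/(w - 1) = (w + (2*w)*(2*w))/(-1 + w) = (w + 4*w**2)/(-1 + w))
(-4531 + J(-63))*(-3786 - 4692) = (-4531 - 63*(1 + 4*(-63))/(-1 - 63))*(-3786 - 4692) = (-4531 - 63*(1 - 252)/(-64))*(-8478) = (-4531 - 63*(-1/64)*(-251))*(-8478) = (-4531 - 15813/64)*(-8478) = -305797/64*(-8478) = 1296273483/32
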